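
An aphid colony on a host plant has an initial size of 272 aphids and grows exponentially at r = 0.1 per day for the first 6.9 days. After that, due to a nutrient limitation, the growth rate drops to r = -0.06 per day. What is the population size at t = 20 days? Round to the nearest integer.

Phase 1: N(6.9) = 272·e^(0.1×6.9) = 272·e^0.69 = 542.291.
Phase 2 runs for 20 − 6.9 = 13.1 days at r = -0.06.
N(20) = 542.291·e^(-0.06×13.1) = 542.291·e^-0.786 = 247.102.

247 aphids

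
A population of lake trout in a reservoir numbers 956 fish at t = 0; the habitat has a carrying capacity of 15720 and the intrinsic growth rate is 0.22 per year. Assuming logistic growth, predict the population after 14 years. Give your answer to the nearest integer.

A = (K − N₀)/N₀ = (15720 − 956)/956 = 15.444.
N(t) = K/(1 + A·e^(−rt)) = 15720/(1 + 15.444×e^(−0.22×14)).
e^(−3.08) = 0.045959; denominator = 1 + 15.444×0.045959 = 1.7098.
N = 15720/1.7098 = 9194.21.

9194 fish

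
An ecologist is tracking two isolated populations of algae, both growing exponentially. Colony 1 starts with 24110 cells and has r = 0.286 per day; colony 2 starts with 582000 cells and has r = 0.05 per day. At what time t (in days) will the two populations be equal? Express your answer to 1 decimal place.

13.5 days

Set 24110·e^(0.286t) = 582000·e^(0.05t).
e^((0.286 − 0.05)t) = 582000/24110 → e^(0.236·t) = 24.139.
0.236·t = ln(24.139) = 3.1838, so t = 3.1838/0.236 = 13.491.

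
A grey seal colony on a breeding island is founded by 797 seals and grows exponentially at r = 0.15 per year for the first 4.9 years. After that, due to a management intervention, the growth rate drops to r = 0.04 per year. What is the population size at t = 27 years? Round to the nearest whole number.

Phase 1: N(4.9) = 797·e^(0.15×4.9) = 797·e^0.735 = 1662.13.
Phase 2 runs for 27 − 4.9 = 22.1 years at r = 0.04.
N(27) = 1662.13·e^(0.04×22.1) = 1662.13·e^0.884 = 4023.29.

4023 seals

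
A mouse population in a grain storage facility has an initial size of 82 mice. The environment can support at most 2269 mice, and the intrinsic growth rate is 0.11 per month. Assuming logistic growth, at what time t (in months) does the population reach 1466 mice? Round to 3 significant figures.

A = (K − N₀)/N₀ = (2269 − 82)/82 = 26.671.
Solve 2269/(1 + 26.671·e^(−0.11t)) = 1466: 1 + 26.671·e^(−0.11t) = 1.5477, so e^(−0.11t) = 0.0205375.
−0.11·t = ln(0.0205375) = -3.8855, so t = 3.8855/0.11 = 35.323.

35.3 months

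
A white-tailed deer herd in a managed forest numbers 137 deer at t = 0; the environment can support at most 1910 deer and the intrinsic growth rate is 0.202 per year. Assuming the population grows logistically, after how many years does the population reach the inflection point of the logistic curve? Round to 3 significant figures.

12.7 years

Logistic growth is fastest at N = K/2 = 955.
A = (K − N₀)/N₀ = 12.942. Set K/(1 + A·e^(−rt)) = K/2 → A·e^(−rt) = 1.
e^(−0.202t) = 1/12.942 = 0.0772702, so t = ln(12.942)/0.202 = 2.5604/0.202 = 12.675.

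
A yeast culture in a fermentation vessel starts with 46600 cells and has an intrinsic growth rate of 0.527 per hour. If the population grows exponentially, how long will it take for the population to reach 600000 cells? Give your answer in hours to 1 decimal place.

4.8 hours

Set N₀·e^(rt) = 600000: e^(0.527·t) = 600000/46600 = 12.876.
0.527·t = ln(12.876) = 2.5553, so t = 2.5553/0.527 = 4.8488.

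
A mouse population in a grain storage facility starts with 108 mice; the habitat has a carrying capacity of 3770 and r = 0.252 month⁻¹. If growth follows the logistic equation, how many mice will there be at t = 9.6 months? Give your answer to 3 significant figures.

A = (K − N₀)/N₀ = (3770 − 108)/108 = 33.907.
N(t) = K/(1 + A·e^(−rt)) = 3770/(1 + 33.907×e^(−0.252×9.6)).
e^(−2.419) = 0.088993; denominator = 1 + 33.907×0.088993 = 4.0175.
N = 3770/4.0175 = 938.391.

938 mice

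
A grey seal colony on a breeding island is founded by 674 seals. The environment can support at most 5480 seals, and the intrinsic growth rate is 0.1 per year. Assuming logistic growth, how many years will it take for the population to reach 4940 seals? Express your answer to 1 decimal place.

41.8 years

A = (K − N₀)/N₀ = (5480 − 674)/674 = 7.1306.
Solve 5480/(1 + 7.1306·e^(−0.1t)) = 4940: 1 + 7.1306·e^(−0.1t) = 1.1093, so e^(−0.1t) = 0.01533.
−0.1·t = ln(0.01533) = -4.1779, so t = 4.1779/0.1 = 41.779.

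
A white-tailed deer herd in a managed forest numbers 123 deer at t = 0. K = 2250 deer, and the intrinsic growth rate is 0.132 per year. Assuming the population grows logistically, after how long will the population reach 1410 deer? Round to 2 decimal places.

25.52 years

A = (K − N₀)/N₀ = (2250 − 123)/123 = 17.293.
Solve 2250/(1 + 17.293·e^(−0.132t)) = 1410: 1 + 17.293·e^(−0.132t) = 1.5957, so e^(−0.132t) = 0.0344507.
−0.132·t = ln(0.0344507) = -3.3682, so t = 3.3682/0.132 = 25.517.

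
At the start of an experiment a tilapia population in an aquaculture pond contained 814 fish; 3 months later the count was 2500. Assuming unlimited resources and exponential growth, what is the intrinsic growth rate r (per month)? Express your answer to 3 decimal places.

0.374 per month

From N(t) = N₀·e^(rt): e^(r·3) = 2500/814 = 3.0713.
r·3 = ln(3.0713) = 1.1221, so r = 1.1221/3 = 0.37403.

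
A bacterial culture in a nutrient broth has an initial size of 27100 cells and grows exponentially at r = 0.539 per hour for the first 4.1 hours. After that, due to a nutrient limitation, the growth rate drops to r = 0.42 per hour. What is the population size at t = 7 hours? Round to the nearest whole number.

Phase 1: N(4.1) = 27100·e^(0.539×4.1) = 27100·e^2.21 = 247011.
Phase 2 runs for 7 − 4.1 = 2.9 hours at r = 0.42.
N(7) = 247011·e^(0.42×2.9) = 247011·e^1.218 = 835002.

835002 cells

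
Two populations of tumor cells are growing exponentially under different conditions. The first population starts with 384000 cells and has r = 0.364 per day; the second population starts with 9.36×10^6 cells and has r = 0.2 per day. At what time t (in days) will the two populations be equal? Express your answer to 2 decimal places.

19.47 days

Set 384000·e^(0.364t) = 9.36×10^6·e^(0.2t).
e^((0.364 − 0.2)t) = 9.36×10^6/384000 → e^(0.164·t) = 24.375.
0.164·t = ln(24.375) = 3.1936, so t = 3.1936/0.164 = 19.473.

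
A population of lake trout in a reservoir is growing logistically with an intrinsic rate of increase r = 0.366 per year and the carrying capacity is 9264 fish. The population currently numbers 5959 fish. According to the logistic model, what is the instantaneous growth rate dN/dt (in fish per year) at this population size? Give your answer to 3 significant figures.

dN/dt = rN(1 − N/K) = 0.366 × 5959 × (1 − 5959/9264).
1 − 5959/9264 = 0.35676; dN/dt = 0.366 × 5959 × 0.35676 = 778.09.

778 fish per year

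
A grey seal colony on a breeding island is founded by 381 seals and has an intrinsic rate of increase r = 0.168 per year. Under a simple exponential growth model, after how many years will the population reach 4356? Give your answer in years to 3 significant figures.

Set N₀·e^(rt) = 4356: e^(0.168·t) = 4356/381 = 11.433.
0.168·t = ln(11.433) = 2.4365, so t = 2.4365/0.168 = 14.503.

14.5 years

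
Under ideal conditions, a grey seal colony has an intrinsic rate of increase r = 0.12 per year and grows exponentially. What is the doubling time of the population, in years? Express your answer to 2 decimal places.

5.78 years

Doubling time t_d = ln(2)/r = 0.6931/0.12 = 5.7762.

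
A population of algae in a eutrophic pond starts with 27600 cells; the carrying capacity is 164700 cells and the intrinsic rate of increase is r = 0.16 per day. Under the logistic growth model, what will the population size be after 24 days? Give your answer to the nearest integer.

A = (K − N₀)/N₀ = (164700 − 27600)/27600 = 4.9674.
N(t) = K/(1 + A·e^(−rt)) = 164700/(1 + 4.9674×e^(−0.16×24)).
e^(−3.84) = 0.021494; denominator = 1 + 4.9674×0.021494 = 1.1068.
N = 164700/1.1068 = 148812.

148812 cells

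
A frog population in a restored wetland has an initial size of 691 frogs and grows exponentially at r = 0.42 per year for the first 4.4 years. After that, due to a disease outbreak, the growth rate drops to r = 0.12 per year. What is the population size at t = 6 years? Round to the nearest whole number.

5314 frogs

Phase 1: N(4.4) = 691·e^(0.42×4.4) = 691·e^1.848 = 4385.85.
Phase 2 runs for 6 − 4.4 = 1.6 years at r = 0.12.
N(6) = 4385.85·e^(0.12×1.6) = 4385.85·e^0.192 = 5314.21.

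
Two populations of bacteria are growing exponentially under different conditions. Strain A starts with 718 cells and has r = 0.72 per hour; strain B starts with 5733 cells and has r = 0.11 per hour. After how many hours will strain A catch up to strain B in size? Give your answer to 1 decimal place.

Set 718·e^(0.72t) = 5733·e^(0.11t).
e^((0.72 − 0.11)t) = 5733/718 → e^(0.61·t) = 7.9847.
0.61·t = ln(7.9847) = 2.0775, so t = 2.0775/0.61 = 3.4058.

3.4 hours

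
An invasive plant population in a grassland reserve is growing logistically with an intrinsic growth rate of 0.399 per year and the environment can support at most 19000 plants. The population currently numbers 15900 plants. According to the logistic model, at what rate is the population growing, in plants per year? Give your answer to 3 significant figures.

1040 plants per year

dN/dt = rN(1 − N/K) = 0.399 × 15900 × (1 − 15900/19000).
1 − 15900/19000 = 0.16316; dN/dt = 0.399 × 15900 × 0.16316 = 1035.1.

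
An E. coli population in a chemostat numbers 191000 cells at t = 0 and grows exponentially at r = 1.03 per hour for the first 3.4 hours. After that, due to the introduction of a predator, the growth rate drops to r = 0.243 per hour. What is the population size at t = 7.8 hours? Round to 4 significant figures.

18460000 cells

Phase 1: N(3.4) = 191000·e^(1.03×3.4) = 191000·e^3.502 = 6.337714×10^6.
Phase 2 runs for 7.8 − 3.4 = 4.4 hours at r = 0.243.
N(7.8) = 6.337714×10^6·e^(0.243×4.4) = 6.337714×10^6·e^1.069 = 1.846207×10^7.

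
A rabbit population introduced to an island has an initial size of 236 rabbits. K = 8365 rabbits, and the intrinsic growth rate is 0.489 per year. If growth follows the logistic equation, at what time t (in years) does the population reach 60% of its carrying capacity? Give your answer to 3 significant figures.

8.07 years

A = (K − N₀)/N₀ = (8365 − 236)/236 = 34.445.
Solve 8365/(1 + 34.445·e^(−0.489t)) = 5019: 1 + 34.445·e^(−0.489t) = 1.6667, so e^(−0.489t) = 0.0193546.
−0.489·t = ln(0.0193546) = -3.9448, so t = 3.9448/0.489 = 8.0671.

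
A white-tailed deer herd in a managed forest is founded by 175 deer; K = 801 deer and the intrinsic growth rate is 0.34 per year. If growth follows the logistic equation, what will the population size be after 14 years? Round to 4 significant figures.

777.2 deer

A = (K − N₀)/N₀ = (801 − 175)/175 = 3.5771.
N(t) = K/(1 + A·e^(−rt)) = 801/(1 + 3.5771×e^(−0.34×14)).
e^(−4.76) = 0.0085656; denominator = 1 + 3.5771×0.0085656 = 1.0306.
N = 801/1.0306 = 777.187.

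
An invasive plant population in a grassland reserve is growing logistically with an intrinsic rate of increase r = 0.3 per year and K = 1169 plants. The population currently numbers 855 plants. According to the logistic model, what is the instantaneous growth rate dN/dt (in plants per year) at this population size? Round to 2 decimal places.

68.90 plants per year

dN/dt = rN(1 − N/K) = 0.3 × 855 × (1 − 855/1169).
1 − 855/1169 = 0.26861; dN/dt = 0.3 × 855 × 0.26861 = 68.897.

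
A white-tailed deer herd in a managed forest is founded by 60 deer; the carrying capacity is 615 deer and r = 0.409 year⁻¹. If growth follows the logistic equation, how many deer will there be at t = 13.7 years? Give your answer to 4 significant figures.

594.7 deer

A = (K − N₀)/N₀ = (615 − 60)/60 = 9.25.
N(t) = K/(1 + A·e^(−rt)) = 615/(1 + 9.25×e^(−0.409×13.7)).
e^(−5.603) = 0.0036857; denominator = 1 + 9.25×0.0036857 = 1.0341.
N = 615/1.0341 = 594.724.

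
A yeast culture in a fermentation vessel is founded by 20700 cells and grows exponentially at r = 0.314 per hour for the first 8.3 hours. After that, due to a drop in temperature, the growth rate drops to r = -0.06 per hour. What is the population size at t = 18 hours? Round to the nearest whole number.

Phase 1: N(8.3) = 20700·e^(0.314×8.3) = 20700·e^2.606 = 280433.
Phase 2 runs for 18 − 8.3 = 9.7 hours at r = -0.06.
N(18) = 280433·e^(-0.06×9.7) = 280433·e^-0.582 = 156700.

156700 cells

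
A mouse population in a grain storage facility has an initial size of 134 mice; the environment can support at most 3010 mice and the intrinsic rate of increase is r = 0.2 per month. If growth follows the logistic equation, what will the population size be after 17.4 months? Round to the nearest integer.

1812 mice

A = (K − N₀)/N₀ = (3010 − 134)/134 = 21.463.
N(t) = K/(1 + A·e^(−rt)) = 3010/(1 + 21.463×e^(−0.2×17.4)).
e^(−3.48) = 0.030807; denominator = 1 + 21.463×0.030807 = 1.6612.
N = 3010/1.6612 = 1811.93.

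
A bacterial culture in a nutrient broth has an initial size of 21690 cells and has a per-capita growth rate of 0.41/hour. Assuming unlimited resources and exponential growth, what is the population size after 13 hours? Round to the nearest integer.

4477640 cells

N(t) = N₀·e^(rt) = 21690 × e^(0.41×13) = 21690 × e^5.33.
e^5.33 ≈ 206.44, so N ≈ 21690 × 206.44 = 4.47764×10^6.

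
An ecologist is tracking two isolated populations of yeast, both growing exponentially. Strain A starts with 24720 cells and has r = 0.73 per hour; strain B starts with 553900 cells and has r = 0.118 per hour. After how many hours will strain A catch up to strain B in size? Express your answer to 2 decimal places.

5.08 hours

Set 24720·e^(0.73t) = 553900·e^(0.118t).
e^((0.73 − 0.118)t) = 553900/24720 → e^(0.612·t) = 22.407.
0.612·t = ln(22.407) = 3.1094, so t = 3.1094/0.612 = 5.0807.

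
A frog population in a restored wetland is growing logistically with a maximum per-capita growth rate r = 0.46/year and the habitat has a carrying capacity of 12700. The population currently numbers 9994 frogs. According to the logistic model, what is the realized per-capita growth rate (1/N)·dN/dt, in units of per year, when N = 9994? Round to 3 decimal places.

0.098 per year

(1/N)·dN/dt = r(1 − N/K) = 0.46 × (1 − 9994/12700).
= 0.46 × 0.21307 = 0.098013.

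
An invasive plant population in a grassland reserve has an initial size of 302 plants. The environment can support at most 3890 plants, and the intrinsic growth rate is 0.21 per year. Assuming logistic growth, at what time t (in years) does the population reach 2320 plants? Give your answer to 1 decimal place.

13.6 years

A = (K − N₀)/N₀ = (3890 − 302)/302 = 11.881.
Solve 3890/(1 + 11.881·e^(−0.21t)) = 2320: 1 + 11.881·e^(−0.21t) = 1.6767, so e^(−0.21t) = 0.0569595.
−0.21·t = ln(0.0569595) = -2.8654, so t = 2.8654/0.21 = 13.645.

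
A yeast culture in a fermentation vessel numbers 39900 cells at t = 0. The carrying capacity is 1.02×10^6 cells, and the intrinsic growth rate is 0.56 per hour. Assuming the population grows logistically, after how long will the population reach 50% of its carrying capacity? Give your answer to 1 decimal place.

5.7 hours

A = (K − N₀)/N₀ = (1.02×10^6 − 39900)/39900 = 24.564.
Solve 1.02×10^6/(1 + 24.564·e^(−0.56t)) = 510000: 1 + 24.564·e^(−0.56t) = 2, so e^(−0.56t) = 0.0407101.
−0.56·t = ln(0.0407101) = -3.2013, so t = 3.2013/0.56 = 5.7166.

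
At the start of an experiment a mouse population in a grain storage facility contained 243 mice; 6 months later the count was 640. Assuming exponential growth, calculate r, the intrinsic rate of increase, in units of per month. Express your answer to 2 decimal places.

From N(t) = N₀·e^(rt): e^(r·6) = 640/243 = 2.6337.
r·6 = ln(2.6337) = 0.96841, so r = 0.96841/6 = 0.1614.

0.16 per month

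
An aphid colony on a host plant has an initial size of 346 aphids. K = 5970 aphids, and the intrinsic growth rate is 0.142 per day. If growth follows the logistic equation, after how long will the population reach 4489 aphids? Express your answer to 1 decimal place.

27.4 days

A = (K − N₀)/N₀ = (5970 − 346)/346 = 16.254.
Solve 5970/(1 + 16.254·e^(−0.142t)) = 4489: 1 + 16.254·e^(−0.142t) = 1.3299, so e^(−0.142t) = 0.0202972.
−0.142·t = ln(0.0202972) = -3.8973, so t = 3.8973/0.142 = 27.446.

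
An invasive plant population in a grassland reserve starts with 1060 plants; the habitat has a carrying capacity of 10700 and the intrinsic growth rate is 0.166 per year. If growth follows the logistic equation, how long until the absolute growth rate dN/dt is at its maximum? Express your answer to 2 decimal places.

Logistic growth is fastest at N = K/2 = 5350.
A = (K − N₀)/N₀ = 9.0943. Set K/(1 + A·e^(−rt)) = K/2 → A·e^(−rt) = 1.
e^(−0.166t) = 1/9.0943 = 0.109959, so t = ln(9.0943)/0.166 = 2.2077/0.166 = 13.299.

13.30 years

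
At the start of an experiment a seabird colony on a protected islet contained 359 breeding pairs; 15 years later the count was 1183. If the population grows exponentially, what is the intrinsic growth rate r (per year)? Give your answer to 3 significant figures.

From N(t) = N₀·e^(rt): e^(r·15) = 1183/359 = 3.2953.
r·15 = ln(3.2953) = 1.1925, so r = 1.1925/15 = 0.079499.

0.0795 per year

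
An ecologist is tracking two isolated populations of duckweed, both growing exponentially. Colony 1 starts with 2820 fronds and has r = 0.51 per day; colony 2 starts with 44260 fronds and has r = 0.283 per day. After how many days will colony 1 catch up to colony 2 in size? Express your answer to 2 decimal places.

Set 2820·e^(0.51t) = 44260·e^(0.283t).
e^((0.51 − 0.283)t) = 44260/2820 → e^(0.227·t) = 15.695.
0.227·t = ln(15.695) = 2.7533, so t = 2.7533/0.227 = 12.129.

12.13 days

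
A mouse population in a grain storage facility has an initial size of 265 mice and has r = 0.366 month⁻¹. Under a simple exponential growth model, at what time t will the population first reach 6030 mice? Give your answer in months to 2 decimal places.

8.54 months

Set N₀·e^(rt) = 6030: e^(0.366·t) = 6030/265 = 22.755.
0.366·t = ln(22.755) = 3.1248, so t = 3.1248/0.366 = 8.5376.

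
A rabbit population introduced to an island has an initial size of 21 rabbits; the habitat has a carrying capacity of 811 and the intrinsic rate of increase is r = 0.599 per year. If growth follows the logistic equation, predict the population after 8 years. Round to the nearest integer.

A = (K − N₀)/N₀ = (811 − 21)/21 = 37.619.
N(t) = K/(1 + A·e^(−rt)) = 811/(1 + 37.619×e^(−0.599×8)).
e^(−4.792) = 0.0082958; denominator = 1 + 37.619×0.0082958 = 1.3121.
N = 811/1.3121 = 618.102.

618 rabbits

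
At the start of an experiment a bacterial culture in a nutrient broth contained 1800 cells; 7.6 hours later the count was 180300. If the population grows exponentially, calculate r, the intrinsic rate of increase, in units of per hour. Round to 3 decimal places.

From N(t) = N₀·e^(rt): e^(r·7.6) = 180300/1800 = 100.17.
r·7.6 = ln(100.17) = 4.6068, so r = 4.6068/7.6 = 0.60616.

0.606 per hour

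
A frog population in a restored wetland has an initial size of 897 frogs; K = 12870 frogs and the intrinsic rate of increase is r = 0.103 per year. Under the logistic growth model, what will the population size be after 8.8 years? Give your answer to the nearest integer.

A = (K − N₀)/N₀ = (12870 − 897)/897 = 13.348.
N(t) = K/(1 + A·e^(−rt)) = 12870/(1 + 13.348×e^(−0.103×8.8)).
e^(−0.9064) = 0.40398; denominator = 1 + 13.348×0.40398 = 6.3922.
N = 12870/6.3922 = 2013.39.

2013 frogs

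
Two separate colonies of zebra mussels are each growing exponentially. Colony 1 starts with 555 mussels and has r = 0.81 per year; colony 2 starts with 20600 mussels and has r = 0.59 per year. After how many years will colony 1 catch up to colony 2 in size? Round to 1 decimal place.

Set 555·e^(0.81t) = 20600·e^(0.59t).
e^((0.81 − 0.59)t) = 20600/555 → e^(0.22·t) = 37.117.
0.22·t = ln(37.117) = 3.6141, so t = 3.6141/0.22 = 16.428.

16.4 years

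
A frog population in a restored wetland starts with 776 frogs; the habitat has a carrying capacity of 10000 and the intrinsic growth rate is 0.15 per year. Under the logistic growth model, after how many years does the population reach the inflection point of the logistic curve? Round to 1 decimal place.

16.5 years

Logistic growth is fastest at N = K/2 = 5000.
A = (K − N₀)/N₀ = 11.887. Set K/(1 + A·e^(−rt)) = K/2 → A·e^(−rt) = 1.
e^(−0.15t) = 1/11.887 = 0.0841284, so t = ln(11.887)/0.15 = 2.4754/0.15 = 16.503.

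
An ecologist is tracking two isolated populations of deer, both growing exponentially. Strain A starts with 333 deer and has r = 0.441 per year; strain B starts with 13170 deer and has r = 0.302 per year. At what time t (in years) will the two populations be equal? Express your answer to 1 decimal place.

Set 333·e^(0.441t) = 13170·e^(0.302t).
e^((0.441 − 0.302)t) = 13170/333 → e^(0.139·t) = 39.55.
0.139·t = ln(39.55) = 3.6776, so t = 3.6776/0.139 = 26.457.

26.5 years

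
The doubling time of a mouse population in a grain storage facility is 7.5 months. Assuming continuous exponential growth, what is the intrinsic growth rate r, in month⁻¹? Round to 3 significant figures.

r = ln(2)/t_d = 0.6931/7.5 = 0.09242.

0.0924 per month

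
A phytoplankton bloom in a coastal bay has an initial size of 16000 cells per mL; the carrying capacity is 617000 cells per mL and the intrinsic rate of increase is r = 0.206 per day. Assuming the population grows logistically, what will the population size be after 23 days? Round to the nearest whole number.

A = (K − N₀)/N₀ = (617000 − 16000)/16000 = 37.562.
N(t) = K/(1 + A·e^(−rt)) = 617000/(1 + 37.562×e^(−0.206×23)).
e^(−4.738) = 0.0087561; denominator = 1 + 37.562×0.0087561 = 1.3289.
N = 617000/1.3289 = 464293.

464293 cells per mL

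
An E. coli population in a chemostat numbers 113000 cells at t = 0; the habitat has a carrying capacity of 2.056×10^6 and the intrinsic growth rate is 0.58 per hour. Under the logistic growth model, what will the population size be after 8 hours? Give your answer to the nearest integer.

1763201 cells

A = (K − N₀)/N₀ = (2.056×10^6 − 113000)/113000 = 17.195.
N(t) = K/(1 + A·e^(−rt)) = 2.056×10^6/(1 + 17.195×e^(−0.58×8)).
e^(−4.64) = 0.0096577; denominator = 1 + 17.195×0.0096577 = 1.1661.
N = 2.056×10^6/1.1661 = 1.763201×10^6.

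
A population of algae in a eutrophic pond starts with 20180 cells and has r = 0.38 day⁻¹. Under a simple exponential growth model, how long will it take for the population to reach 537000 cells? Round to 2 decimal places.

8.64 days

Set N₀·e^(rt) = 537000: e^(0.38·t) = 537000/20180 = 26.611.
0.38·t = ln(26.611) = 3.2813, so t = 3.2813/0.38 = 8.635.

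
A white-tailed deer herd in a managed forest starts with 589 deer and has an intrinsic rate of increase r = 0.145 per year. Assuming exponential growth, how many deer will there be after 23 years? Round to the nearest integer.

N(t) = N₀·e^(rt) = 589 × e^(0.145×23) = 589 × e^3.335.
e^3.335 ≈ 28.078, so N ≈ 589 × 28.078 = 16538.2.

16538 deer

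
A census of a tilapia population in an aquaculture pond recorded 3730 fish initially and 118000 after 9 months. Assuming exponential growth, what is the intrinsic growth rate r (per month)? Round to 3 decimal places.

From N(t) = N₀·e^(rt): e^(r·9) = 118000/3730 = 31.635.
r·9 = ln(31.635) = 3.4543, so r = 3.4543/9 = 0.38381.

0.384 per month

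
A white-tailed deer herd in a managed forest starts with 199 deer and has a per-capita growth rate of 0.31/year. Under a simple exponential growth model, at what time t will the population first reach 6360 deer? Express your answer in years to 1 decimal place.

11.2 years

Set N₀·e^(rt) = 6360: e^(0.31·t) = 6360/199 = 31.96.
0.31·t = ln(31.96) = 3.4645, so t = 3.4645/0.31 = 11.176.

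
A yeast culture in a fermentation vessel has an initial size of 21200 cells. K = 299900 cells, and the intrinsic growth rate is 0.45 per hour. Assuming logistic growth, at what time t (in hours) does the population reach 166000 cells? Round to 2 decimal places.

A = (K − N₀)/N₀ = (299900 − 21200)/21200 = 13.146.
Solve 299900/(1 + 13.146·e^(−0.45t)) = 166000: 1 + 13.146·e^(−0.45t) = 1.8066, so e^(−0.45t) = 0.061358.
−0.45·t = ln(0.061358) = -2.791, so t = 2.791/0.45 = 6.2023.

6.20 hours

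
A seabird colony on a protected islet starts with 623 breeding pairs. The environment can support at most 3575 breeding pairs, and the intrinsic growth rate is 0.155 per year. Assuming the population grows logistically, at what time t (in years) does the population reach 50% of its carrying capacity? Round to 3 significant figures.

10.0 years

A = (K − N₀)/N₀ = (3575 − 623)/623 = 4.7384.
Solve 3575/(1 + 4.7384·e^(−0.155t)) = 1787.5: 1 + 4.7384·e^(−0.155t) = 2, so e^(−0.155t) = 0.211043.
−0.155·t = ln(0.211043) = -1.5557, so t = 1.5557/0.155 = 10.037.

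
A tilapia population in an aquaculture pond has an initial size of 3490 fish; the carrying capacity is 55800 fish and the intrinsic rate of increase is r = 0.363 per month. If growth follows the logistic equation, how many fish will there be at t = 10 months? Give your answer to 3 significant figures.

A = (K − N₀)/N₀ = (55800 − 3490)/3490 = 14.989.
N(t) = K/(1 + A·e^(−rt)) = 55800/(1 + 14.989×e^(−0.363×10)).
e^(−3.63) = 0.026516; denominator = 1 + 14.989×0.026516 = 1.3974.
N = 55800/1.3974 = 39930.2.

39900 fish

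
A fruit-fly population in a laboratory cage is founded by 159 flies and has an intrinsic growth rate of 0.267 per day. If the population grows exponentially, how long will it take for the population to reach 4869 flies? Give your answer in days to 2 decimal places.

12.82 days

Set N₀·e^(rt) = 4869: e^(0.267·t) = 4869/159 = 30.623.
0.267·t = ln(30.623) = 3.4217, so t = 3.4217/0.267 = 12.816.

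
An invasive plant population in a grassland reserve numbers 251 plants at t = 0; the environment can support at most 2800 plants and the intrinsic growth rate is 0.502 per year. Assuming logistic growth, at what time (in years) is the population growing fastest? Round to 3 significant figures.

4.62 years

Logistic growth is fastest at N = K/2 = 1400.
A = (K − N₀)/N₀ = 10.155. Set K/(1 + A·e^(−rt)) = K/2 → A·e^(−rt) = 1.
e^(−0.502t) = 1/10.155 = 0.09847, so t = ln(10.155)/0.502 = 2.318/0.502 = 4.6175.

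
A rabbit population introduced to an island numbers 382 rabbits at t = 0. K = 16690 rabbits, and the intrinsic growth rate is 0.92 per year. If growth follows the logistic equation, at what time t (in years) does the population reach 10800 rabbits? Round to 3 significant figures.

4.74 years

A = (K − N₀)/N₀ = (16690 − 382)/382 = 42.691.
Solve 16690/(1 + 42.691·e^(−0.92t)) = 10800: 1 + 42.691·e^(−0.92t) = 1.5454, so e^(−0.92t) = 0.0127748.
−0.92·t = ln(0.0127748) = -4.3603, so t = 4.3603/0.92 = 4.7394.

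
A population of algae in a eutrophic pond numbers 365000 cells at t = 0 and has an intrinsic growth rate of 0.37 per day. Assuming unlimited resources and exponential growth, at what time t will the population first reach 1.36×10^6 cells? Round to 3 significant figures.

3.55 days

Set N₀·e^(rt) = 1.36×10^6: e^(0.37·t) = 1.36×10^6/365000 = 3.726.
0.37·t = ln(3.726) = 1.3153, so t = 1.3153/0.37 = 3.555.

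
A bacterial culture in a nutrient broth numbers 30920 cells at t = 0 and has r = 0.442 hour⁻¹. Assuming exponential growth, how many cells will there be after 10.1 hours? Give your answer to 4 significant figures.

2685000 cells

N(t) = N₀·e^(rt) = 30920 × e^(0.442×10.1) = 30920 × e^4.464.
e^4.464 ≈ 86.852, so N ≈ 30920 × 86.852 = 2.685449×10^6.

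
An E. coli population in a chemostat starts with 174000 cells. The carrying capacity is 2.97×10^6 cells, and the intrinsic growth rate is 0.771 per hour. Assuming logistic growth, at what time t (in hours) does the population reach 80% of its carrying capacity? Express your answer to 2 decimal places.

A = (K − N₀)/N₀ = (2.97×10^6 − 174000)/174000 = 16.069.
Solve 2.97×10^6/(1 + 16.069·e^(−0.771t)) = 2.376×10^6: 1 + 16.069·e^(−0.771t) = 1.25, so e^(−0.771t) = 0.0155579.
−0.771·t = ln(0.0155579) = -4.1632, so t = 4.1632/0.771 = 5.3997.

5.40 hours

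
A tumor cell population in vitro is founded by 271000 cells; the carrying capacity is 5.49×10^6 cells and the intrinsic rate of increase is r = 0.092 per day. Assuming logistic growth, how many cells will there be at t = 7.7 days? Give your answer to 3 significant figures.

A = (K − N₀)/N₀ = (5.49×10^6 − 271000)/271000 = 19.258.
N(t) = K/(1 + A·e^(−rt)) = 5.49×10^6/(1 + 19.258×e^(−0.092×7.7)).
e^(−0.7084) = 0.49243; denominator = 1 + 19.258×0.49243 = 10.483.
N = 5.49×10^6/10.483 = 523685.

524000 cells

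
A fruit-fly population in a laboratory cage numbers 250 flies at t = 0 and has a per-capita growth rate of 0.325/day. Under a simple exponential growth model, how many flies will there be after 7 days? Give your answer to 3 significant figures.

N(t) = N₀·e^(rt) = 250 × e^(0.325×7) = 250 × e^2.275.
e^2.275 ≈ 9.7279, so N ≈ 250 × 9.7279 = 2431.98.

2430 flies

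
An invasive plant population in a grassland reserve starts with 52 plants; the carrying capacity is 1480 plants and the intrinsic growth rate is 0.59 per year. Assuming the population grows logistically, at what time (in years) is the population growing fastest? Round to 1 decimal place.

5.6 years

Logistic growth is fastest at N = K/2 = 740.
A = (K − N₀)/N₀ = 27.462. Set K/(1 + A·e^(−rt)) = K/2 → A·e^(−rt) = 1.
e^(−0.59t) = 1/27.462 = 0.0364146, so t = ln(27.462)/0.59 = 3.3128/0.59 = 5.6149.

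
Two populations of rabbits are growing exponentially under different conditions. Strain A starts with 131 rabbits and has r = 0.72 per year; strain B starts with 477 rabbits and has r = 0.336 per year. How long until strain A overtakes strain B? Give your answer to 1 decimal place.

3.4 years

Set 131·e^(0.72t) = 477·e^(0.336t).
e^((0.72 − 0.336)t) = 477/131 → e^(0.384·t) = 3.6412.
0.384·t = ln(3.6412) = 1.2923, so t = 1.2923/0.384 = 3.3654.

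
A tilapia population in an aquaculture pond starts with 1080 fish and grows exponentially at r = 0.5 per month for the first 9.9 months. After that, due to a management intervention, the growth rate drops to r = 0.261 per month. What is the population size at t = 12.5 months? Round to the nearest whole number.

Phase 1: N(9.9) = 1080·e^(0.5×9.9) = 1080·e^4.95 = 152469.
Phase 2 runs for 12.5 − 9.9 = 2.6 months at r = 0.261.
N(12.5) = 152469·e^(0.261×2.6) = 152469·e^0.6786 = 300534.

300534 fish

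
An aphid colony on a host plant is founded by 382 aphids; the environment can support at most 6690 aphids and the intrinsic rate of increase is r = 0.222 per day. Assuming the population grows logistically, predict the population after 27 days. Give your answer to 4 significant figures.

A = (K − N₀)/N₀ = (6690 − 382)/382 = 16.513.
N(t) = K/(1 + A·e^(−rt)) = 6690/(1 + 16.513×e^(−0.222×27)).
e^(−5.994) = 0.0024937; denominator = 1 + 16.513×0.0024937 = 1.0412.
N = 6690/1.0412 = 6425.41.

6425 aphids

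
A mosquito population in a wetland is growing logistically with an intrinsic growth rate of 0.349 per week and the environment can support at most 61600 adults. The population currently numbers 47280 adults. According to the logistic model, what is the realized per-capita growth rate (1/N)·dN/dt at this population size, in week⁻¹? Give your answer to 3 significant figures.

0.0811 per week

(1/N)·dN/dt = r(1 − N/K) = 0.349 × (1 − 47280/61600).
= 0.349 × 0.23247 = 0.081131.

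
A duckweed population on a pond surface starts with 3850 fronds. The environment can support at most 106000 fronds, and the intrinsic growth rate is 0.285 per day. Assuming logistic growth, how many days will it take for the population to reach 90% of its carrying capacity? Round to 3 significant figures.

19.2 days

A = (K − N₀)/N₀ = (106000 − 3850)/3850 = 26.532.
Solve 106000/(1 + 26.532·e^(−0.285t)) = 95400: 1 + 26.532·e^(−0.285t) = 1.1111, so e^(−0.285t) = 0.00418774.
−0.285·t = ln(0.00418774) = -5.4756, so t = 5.4756/0.285 = 19.213.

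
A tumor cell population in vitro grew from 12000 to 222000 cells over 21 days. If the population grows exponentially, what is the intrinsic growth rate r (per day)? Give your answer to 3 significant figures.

0.139 per day

From N(t) = N₀·e^(rt): e^(r·21) = 222000/12000 = 18.5.
r·21 = ln(18.5) = 2.9178, so r = 2.9178/21 = 0.13894.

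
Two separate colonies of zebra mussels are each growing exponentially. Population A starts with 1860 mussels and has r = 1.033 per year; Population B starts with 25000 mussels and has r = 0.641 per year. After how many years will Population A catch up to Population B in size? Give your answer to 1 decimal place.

6.6 years

Set 1860·e^(1.033t) = 25000·e^(0.641t).
e^((1.033 − 0.641)t) = 25000/1860 → e^(0.392·t) = 13.441.
0.392·t = ln(13.441) = 2.5983, so t = 2.5983/0.392 = 6.6283.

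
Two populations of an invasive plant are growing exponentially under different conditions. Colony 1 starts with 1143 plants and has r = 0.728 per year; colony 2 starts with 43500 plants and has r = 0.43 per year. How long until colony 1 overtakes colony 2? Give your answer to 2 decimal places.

Set 1143·e^(0.728t) = 43500·e^(0.43t).
e^((0.728 − 0.43)t) = 43500/1143 → e^(0.298·t) = 38.058.
0.298·t = ln(38.058) = 3.6391, so t = 3.6391/0.298 = 12.212.

12.21 years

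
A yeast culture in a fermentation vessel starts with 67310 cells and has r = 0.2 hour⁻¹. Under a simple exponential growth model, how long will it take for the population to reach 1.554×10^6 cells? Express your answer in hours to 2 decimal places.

Set N₀·e^(rt) = 1.554×10^6: e^(0.2·t) = 1.554×10^6/67310 = 23.087.
0.2·t = ln(23.087) = 3.1393, so t = 3.1393/0.2 = 15.696.

15.70 hours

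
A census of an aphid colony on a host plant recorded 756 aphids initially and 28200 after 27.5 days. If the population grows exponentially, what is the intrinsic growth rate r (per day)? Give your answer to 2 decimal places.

From N(t) = N₀·e^(rt): e^(r·27.5) = 28200/756 = 37.302.
r·27.5 = ln(37.302) = 3.619, so r = 3.619/27.5 = 0.1316.

0.13 per day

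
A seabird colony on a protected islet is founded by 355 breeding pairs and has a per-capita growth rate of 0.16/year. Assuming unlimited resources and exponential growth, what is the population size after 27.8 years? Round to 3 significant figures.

30300 breeding pairs

N(t) = N₀·e^(rt) = 355 × e^(0.16×27.8) = 355 × e^4.448.
e^4.448 ≈ 85.456, so N ≈ 355 × 85.456 = 30336.8.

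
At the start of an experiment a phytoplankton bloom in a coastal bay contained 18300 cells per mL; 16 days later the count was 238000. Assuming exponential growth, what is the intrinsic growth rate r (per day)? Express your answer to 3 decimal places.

0.160 per day

From N(t) = N₀·e^(rt): e^(r·16) = 238000/18300 = 13.005.
r·16 = ln(13.005) = 2.5654, so r = 2.5654/16 = 0.16034.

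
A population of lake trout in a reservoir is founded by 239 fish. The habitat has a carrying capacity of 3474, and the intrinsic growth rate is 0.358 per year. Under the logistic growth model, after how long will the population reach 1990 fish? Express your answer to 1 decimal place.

A = (K − N₀)/N₀ = (3474 − 239)/239 = 13.536.
Solve 3474/(1 + 13.536·e^(−0.358t)) = 1990: 1 + 13.536·e^(−0.358t) = 1.7457, so e^(−0.358t) = 0.055094.
−0.358·t = ln(0.055094) = -2.8987, so t = 2.8987/0.358 = 8.097.

8.1 years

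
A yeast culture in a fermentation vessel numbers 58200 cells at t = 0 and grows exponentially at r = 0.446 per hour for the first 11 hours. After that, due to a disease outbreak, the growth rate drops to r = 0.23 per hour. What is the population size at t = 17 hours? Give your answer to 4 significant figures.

31250000 cells

Phase 1: N(11) = 58200·e^(0.446×11) = 58200·e^4.906 = 7.8627×10^6.
Phase 2 runs for 17 − 11 = 6 hours at r = 0.23.
N(17) = 7.8627×10^6·e^(0.23×6) = 7.8627×10^6·e^1.38 = 3.125346×10^7.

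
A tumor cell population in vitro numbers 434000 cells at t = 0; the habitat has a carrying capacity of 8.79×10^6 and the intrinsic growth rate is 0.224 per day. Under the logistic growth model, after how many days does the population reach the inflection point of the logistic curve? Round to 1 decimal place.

13.2 days

Logistic growth is fastest at N = K/2 = 4.395×10^6.
A = (K − N₀)/N₀ = 19.253. Set K/(1 + A·e^(−rt)) = K/2 → A·e^(−rt) = 1.
e^(−0.224t) = 1/19.253 = 0.0519387, so t = ln(19.253)/0.224 = 2.9577/0.224 = 13.204.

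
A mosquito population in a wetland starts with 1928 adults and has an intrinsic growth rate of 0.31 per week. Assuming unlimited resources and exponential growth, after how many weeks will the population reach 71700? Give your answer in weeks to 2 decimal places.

11.66 weeks

Set N₀·e^(rt) = 71700: e^(0.31·t) = 71700/1928 = 37.189.
0.31·t = ln(37.189) = 3.616, so t = 3.616/0.31 = 11.665.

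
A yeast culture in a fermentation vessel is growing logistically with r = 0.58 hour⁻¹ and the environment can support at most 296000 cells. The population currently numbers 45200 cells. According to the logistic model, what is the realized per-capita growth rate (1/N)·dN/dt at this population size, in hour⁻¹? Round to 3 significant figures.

(1/N)·dN/dt = r(1 − N/K) = 0.58 × (1 − 45200/296000).
= 0.58 × 0.8473 = 0.49143.

0.491 per hour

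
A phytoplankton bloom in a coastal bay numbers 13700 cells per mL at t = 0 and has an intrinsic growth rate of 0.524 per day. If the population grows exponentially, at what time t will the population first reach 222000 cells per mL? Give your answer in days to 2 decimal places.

Set N₀·e^(rt) = 222000: e^(0.524·t) = 222000/13700 = 16.204.
0.524·t = ln(16.204) = 2.7853, so t = 2.7853/0.524 = 5.3154.

5.32 days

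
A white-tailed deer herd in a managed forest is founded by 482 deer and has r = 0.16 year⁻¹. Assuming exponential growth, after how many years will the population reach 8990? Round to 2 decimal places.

18.29 years

Set N₀·e^(rt) = 8990: e^(0.16·t) = 8990/482 = 18.651.
0.16·t = ln(18.651) = 2.9259, so t = 2.9259/0.16 = 18.287.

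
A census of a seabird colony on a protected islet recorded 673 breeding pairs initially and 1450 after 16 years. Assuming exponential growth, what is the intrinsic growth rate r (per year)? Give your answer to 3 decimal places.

From N(t) = N₀·e^(rt): e^(r·16) = 1450/673 = 2.1545.
r·16 = ln(2.1545) = 0.76757, so r = 0.76757/16 = 0.047973.

0.048 per year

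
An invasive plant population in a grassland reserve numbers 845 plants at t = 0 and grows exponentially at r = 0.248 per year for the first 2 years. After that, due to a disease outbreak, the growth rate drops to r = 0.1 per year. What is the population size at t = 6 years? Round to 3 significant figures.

2070 plants

Phase 1: N(2) = 845·e^(0.248×2) = 845·e^0.496 = 1387.61.
Phase 2 runs for 6 − 2 = 4 years at r = 0.1.
N(6) = 1387.61·e^(0.1×4) = 1387.61·e^0.4 = 2070.07.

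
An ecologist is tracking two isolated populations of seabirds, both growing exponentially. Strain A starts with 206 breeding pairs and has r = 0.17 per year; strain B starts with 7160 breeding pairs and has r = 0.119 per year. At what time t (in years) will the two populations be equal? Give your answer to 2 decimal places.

69.58 years

Set 206·e^(0.17t) = 7160·e^(0.119t).
e^((0.17 − 0.119)t) = 7160/206 → e^(0.051·t) = 34.757.
0.051·t = ln(34.757) = 3.5484, so t = 3.5484/0.051 = 69.576.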